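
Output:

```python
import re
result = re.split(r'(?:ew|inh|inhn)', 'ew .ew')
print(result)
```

Matches to split on: at [0:2] → 'ew'; at [4:6] → 'ew'.
The string is cut at each match, leaving 3 pieces.

['', ' .', '']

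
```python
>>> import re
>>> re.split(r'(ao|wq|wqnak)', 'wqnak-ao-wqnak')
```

['', 'wq', 'nak-', 'ao', '-', 'wq', 'nak']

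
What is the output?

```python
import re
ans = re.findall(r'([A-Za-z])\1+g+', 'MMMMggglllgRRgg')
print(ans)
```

A backreference is literal: `\1` must see the identical characters the first group matched.
Scanning left to right: at [0:7] match 'MMMMggg', group 1 = 'M'; at [7:11] match 'lllg', group 1 = 'l'; at [11:15] match 'RRgg', group 1 = 'R'.
One capturing group, so `findall` returns just the captured substring from each match — 3 in all.

['M', 'l', 'R']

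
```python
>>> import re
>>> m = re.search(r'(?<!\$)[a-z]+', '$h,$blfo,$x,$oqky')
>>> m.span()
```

(5, 8)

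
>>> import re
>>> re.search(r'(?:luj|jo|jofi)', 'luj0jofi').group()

'luj'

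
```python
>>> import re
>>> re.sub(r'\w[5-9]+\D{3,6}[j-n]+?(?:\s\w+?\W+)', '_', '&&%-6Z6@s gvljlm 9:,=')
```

'&&%-6_'

Pattern: a word character, then one or more of a character in [5-9], then 3 to 6 of a non-digit; then one or more of a character in [j-n] (lazy); then whitespace, then one or more of a word character (lazy), then one or more of a non-word character (non-capturing group).
Matches: at [5:21] → 'Z6@s gvljlm 9:,='.
Each match is replaced by '_'.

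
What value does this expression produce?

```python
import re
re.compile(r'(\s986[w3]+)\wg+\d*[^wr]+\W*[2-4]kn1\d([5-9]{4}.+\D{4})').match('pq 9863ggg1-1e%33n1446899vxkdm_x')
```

None

This matches whitespace, then the literal '986', then one or more of one of [w3] (captured); then a word character, then one or more of a literal 'g', then zero or more of a digit; then one or more of any character except [wr], then zero or more of a non-word character, then a character in [2-4]; then the literal 'kn1', then a digit; then exactly 4 of a character in [5-9], then one or more of any character, then exactly 4 of a non-digit (captured).
`re.match` won't scan ahead — the pattern has to work from the very first character.
Here the string doesn't start with a match, so the call returns None.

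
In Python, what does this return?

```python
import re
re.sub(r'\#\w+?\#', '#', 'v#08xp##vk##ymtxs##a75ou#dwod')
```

'v####dwod'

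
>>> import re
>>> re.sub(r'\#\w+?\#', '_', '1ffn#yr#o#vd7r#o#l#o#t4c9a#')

'1ffn_o_o_o_'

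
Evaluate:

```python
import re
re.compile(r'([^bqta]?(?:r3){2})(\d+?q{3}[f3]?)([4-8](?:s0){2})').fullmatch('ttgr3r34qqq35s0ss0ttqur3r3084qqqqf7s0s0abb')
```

None

For `fullmatch`, every character of the input must be accounted for by the pattern.
Here the string isn't matched end-to-end, so the call returns None.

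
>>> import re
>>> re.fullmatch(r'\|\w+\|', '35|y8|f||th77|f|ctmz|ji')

`fullmatch` succeeds only if the pattern covers the string from start to end.
Here the pattern can't cover the whole string, so the call returns None.

None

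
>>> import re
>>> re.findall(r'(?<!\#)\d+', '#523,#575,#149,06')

A negative assertion filters positions out without eating any characters.
With no groups in the pattern, `findall` gives back each whole match — 4 here.

['23', '75', '49', '06']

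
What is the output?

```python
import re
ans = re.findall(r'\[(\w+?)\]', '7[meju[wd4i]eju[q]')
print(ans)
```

Matches: at [6:12] match '[wd4i]', group 1 = 'wd4i'; at [15:18] match '[q]', group 1 = 'q'.
`findall` collects group 1 from each match (2 total).

['wd4i', 'q']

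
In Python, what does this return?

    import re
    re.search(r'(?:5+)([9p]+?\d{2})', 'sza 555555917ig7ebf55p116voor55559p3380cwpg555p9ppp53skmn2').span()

(4, 13)

This matches one or more of a literal '5' (non-capturing group); then one or more of one of [9p] (lazy), then exactly 2 of a digit (captured).
`re.search` tries every starting position until one works.
The match spans [4:13] → '555555917'.
Captured: group 1 = '917'.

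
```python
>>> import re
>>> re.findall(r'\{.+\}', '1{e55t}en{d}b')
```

['{e55t}en{d}']

Scanning left to right: at [1:12] → '{e55t}en{d}'.
Since nothing is captured, `findall` lists the 1 matched substring directly.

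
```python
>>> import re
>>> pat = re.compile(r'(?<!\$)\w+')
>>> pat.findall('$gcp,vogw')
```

The negative lookaround is zero-width — it rules out positions where the adjacent text would match, without consuming anything.
Since nothing is captured, `findall` lists the 2 matched substrings directly.

['cp', 'vogw']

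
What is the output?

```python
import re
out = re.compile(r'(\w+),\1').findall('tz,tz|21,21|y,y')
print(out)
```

`\1` is not a pattern — it's the concrete string captured by group 1, re-applied verbatim.
Matches: at [0:5] match 'tz,tz', group 1 = 'tz'; at [6:11] match '21,21', group 1 = '21'; at [12:15] match 'y,y', group 1 = 'y'.
Because there's exactly one group, `findall` drops the full match and keeps group 1 from each hit.

['tz', '21', 'y']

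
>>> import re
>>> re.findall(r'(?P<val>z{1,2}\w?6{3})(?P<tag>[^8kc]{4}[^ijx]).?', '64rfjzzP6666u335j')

With 2 capturing groups, `findall` returns a 2-tuple per match.

[('zzP666', '6u335')]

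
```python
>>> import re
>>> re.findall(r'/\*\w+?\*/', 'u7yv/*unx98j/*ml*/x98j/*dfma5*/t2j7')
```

['/*ml*/', '/*dfma5*/']

Since nothing is captured, `findall` lists the 2 matched substrings directly.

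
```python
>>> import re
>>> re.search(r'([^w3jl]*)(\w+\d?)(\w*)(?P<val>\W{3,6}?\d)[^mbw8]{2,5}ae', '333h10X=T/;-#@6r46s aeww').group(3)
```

''

Pattern: zero or more of any character except [w3jl] (captured); then one or more of a word character, then optionally a digit (captured); then zero or more of a word character (captured); then 3 to 6 of a non-word character (lazy), then a digit (captured as 'val'); then 2 to 5 of any character except [mbw8], then the literal 'ae'.
`search` walks the string left to right and returns the first match it finds.
The match spans [3:22] → 'h10X=T/;-#@6r46s ae'.
Captured: group 1 = 'h10X=', group 2 = 'T', group 3 = '', group 4 = '/;-#@6'.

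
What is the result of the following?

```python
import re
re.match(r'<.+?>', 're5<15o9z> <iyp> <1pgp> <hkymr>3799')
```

None

`re.match` won't scan ahead — the pattern has to work from the very first character.
Here the pattern fails at index 0, so the call returns None.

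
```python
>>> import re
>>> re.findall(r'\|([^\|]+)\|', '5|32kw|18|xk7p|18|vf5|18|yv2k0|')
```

Walking the string: at [1:7] match '|32kw|', group 1 = '32kw'; at [9:15] match '|xk7p|', group 1 = 'xk7p'; at [17:22] match '|vf5|', group 1 = 'vf5'; at [24:31] match '|yv2k0|', group 1 = 'yv2k0'.
Because there's exactly one group, `findall` drops the full match and keeps group 1 from each hit.

['32kw', 'xk7p', 'vf5', 'yv2k0']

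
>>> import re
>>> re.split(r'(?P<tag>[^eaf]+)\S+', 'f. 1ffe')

This matches one or more of any character except [eaf] (captured as 'tag'); then one or more of a non-whitespace character.
Matches to split on: at [1:7] → '. 1ffe'.
`re.split` interleaves the captured-group text with the surrounding fragments.

['f', '. 1', '']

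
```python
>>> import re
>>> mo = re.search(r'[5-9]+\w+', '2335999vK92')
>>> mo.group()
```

The pattern matches one or more of a character in [5-9]; then one or more of a word character.
The match spans [3:11] → '5999vK92'.

'5999vK92'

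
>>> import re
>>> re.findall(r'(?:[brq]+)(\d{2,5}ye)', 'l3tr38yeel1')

One capturing group, so `findall` returns just the captured substring from the one match — 1 in all.

['38ye']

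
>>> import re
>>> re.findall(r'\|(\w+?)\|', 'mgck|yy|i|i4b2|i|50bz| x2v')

['yy', 'i4b2', '50bz']

`findall` collects group 1 from each match (3 total).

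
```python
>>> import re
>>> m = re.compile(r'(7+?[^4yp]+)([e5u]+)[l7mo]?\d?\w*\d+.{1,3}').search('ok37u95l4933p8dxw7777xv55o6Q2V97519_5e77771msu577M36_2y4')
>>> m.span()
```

Pattern: one or more of a literal '7' (lazy), then one or more of any character except [4yp] (captured); then one or more of one of [e5u] (captured); then optionally one of [l7mo], then optionally a digit; then zero or more of a word character; then one or more of a digit, then 1 to 3 of any character.
`re.search` scans for the first position where the pattern succeeds.
The match spans [3:56] → '7u95l4933p8dxw7777xv55o6Q2V97519_5e77771msu577M36_2y4'.
Captured: group 1 = '7u9', group 2 = '5'.

(3, 56)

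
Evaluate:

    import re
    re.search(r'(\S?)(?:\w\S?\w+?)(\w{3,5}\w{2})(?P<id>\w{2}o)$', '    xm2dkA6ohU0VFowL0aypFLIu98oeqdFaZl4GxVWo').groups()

('x', 'FaZl4Gx', 'VWo')

This matches optionally a non-whitespace character (captured); then a word character, then optionally a non-whitespace character, then one or more of a word character (lazy) (non-capturing group); then 3 to 5 of a word character, then exactly 2 of a word character (captured); then exactly 2 of a word character, then a literal 'o' (captured as 'id'); then anchored at the end.
Unlike `match`, `search` isn't anchored — it looks for the pattern anywhere in the string.
The match spans [4:44] → 'xm2dkA6ohU0VFowL0aypFLIu98oeqdFaZl4GxVWo'.
Captured: group 1 = 'x', group 2 = 'FaZl4Gx', group 3 = 'VWo'.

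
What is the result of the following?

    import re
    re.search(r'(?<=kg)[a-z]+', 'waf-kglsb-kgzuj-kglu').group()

Lookahead/lookbehind check context without consuming it, so the matched span excludes the asserted characters.
The match spans [6:9] → 'lsb'.

'lsb'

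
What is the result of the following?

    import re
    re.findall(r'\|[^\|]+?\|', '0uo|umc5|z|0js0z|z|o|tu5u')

['|umc5|', '|0js0z|', '|o|']

Since nothing is captured, `findall` lists the 3 matched substrings directly.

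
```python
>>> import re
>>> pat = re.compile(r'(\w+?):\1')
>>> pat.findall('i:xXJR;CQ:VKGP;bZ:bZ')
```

['bZ']

A backreference is literal: `\1` must see the identical characters the first group matched.
With a single group, `findall` returns only what that group captured — 1 item.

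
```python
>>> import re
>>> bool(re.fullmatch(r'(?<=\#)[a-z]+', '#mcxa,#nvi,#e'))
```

False

`re.fullmatch` requires the pattern to consume the entire string.
Here there's no way to consume every character, so the call returns None, and `bool(None)` is False.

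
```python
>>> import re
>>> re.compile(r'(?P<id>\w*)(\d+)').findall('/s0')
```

[('s', '0')]

With 2 capturing groups, `findall` returns a 2-tuple per match.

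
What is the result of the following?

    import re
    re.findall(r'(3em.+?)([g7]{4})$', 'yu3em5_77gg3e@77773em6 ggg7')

[('3em5_77gg3e@77773em6 ', 'ggg7')]

This matches the literal '3em', then one or more of any character (lazy) (captured); then exactly 4 of one of [g7] (captured); then anchored at the end.
Matches: at [2:27] match '3em5_77gg3e@77773em6 ggg7', groups = ('3em5_77gg3e@77773em6 ', 'ggg7').
2 groups means the one result is a tuple of 2 captured strings — 1 here.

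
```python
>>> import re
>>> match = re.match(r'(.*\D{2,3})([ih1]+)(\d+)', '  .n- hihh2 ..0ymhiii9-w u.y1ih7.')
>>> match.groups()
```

('  .n- hihh2 ..0ymhiii9-w u.y', '1ih', '7')

The match spans [0:32] → '  .n- hihh2 ..0ymhiii9-w u.y1ih7'.
Captured: group 1 = '  .n- hihh2 ..0ymhiii9-w u.y', group 2 = '1ih', group 3 = '7'.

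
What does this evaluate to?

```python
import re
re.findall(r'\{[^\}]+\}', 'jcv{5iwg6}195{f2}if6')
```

['{5iwg6}', '{f2}']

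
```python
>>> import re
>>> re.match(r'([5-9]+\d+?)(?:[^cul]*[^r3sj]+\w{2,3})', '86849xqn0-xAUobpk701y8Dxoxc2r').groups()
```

('8684',)

The pattern matches one or more of a character in [5-9], then one or more of a digit (lazy) (captured); then zero or more of any character except [cul], then one or more of any character except [r3sj], then 2 to 3 of a word character (non-capturing group).
With `match`, the pattern is implicitly anchored at the beginning.
The match spans [0:29] → '86849xqn0-xAUobpk701y8Dxoxc2r'.
Captured: group 1 = '8684'.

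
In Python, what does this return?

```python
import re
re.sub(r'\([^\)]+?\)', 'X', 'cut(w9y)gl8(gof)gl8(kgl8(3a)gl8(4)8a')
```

'cutXgl8Xgl8Xgl8X8a'

Matches: at [3:8] → '(w9y)'; at [11:16] → '(gof)'; at [19:28] → '(kgl8(3a)'; at [31:34] → '(4)'.
Every occurrence is swapped for 'X'.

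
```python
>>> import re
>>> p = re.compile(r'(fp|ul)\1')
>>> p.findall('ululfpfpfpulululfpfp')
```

['ul', 'fp', 'ul', 'fp']

`\1` has to match the exact text group 1 already captured.
Matches: at [0:4] match 'ulul', group 1 = 'ul'; at [4:8] match 'fpfp', group 1 = 'fp'; at [10:14] match 'ulul', group 1 = 'ul'; at [16:20] match 'fpfp', group 1 = 'fp'.
One capturing group, so `findall` returns just the captured substring from each match — 4 in all.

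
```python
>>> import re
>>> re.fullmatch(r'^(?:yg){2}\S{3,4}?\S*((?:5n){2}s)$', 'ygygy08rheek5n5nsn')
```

This matches anchored at the start of the string; then the literal 'yg' repeated 2 times, then 3 to 4 of a non-whitespace character (lazy), then zero or more of a non-whitespace character; then the literal '5n' repeated 2 times, then the literal 's' (captured); then anchored at the end.
`re.fullmatch` is like wrapping the pattern in `^…$` (in single-line mode).
Here the pattern can't cover the whole string, so the call returns None.

None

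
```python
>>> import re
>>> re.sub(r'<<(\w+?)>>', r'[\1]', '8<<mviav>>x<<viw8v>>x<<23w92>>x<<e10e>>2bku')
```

'8[mviav]x[viw8v]x[23w92]x[e10e]2bku'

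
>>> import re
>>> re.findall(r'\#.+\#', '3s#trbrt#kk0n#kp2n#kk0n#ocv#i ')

['#trbrt#kk0n#kp2n#kk0n#ocv#']

Scanning left to right: at [2:28] → '#trbrt#kk0n#kp2n#kk0n#ocv#'.
Since nothing is captured, `findall` lists the 1 matched substring directly.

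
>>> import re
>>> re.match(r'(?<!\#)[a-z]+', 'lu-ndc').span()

(0, 2)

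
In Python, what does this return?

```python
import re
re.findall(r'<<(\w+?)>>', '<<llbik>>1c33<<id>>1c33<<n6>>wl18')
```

['llbik', 'id', 'n6']

Walking the string: at [0:9] match '<<llbik>>', group 1 = 'llbik'; at [13:19] match '<<id>>', group 1 = 'id'; at [23:29] match '<<n6>>', group 1 = 'n6'.
One capturing group, so `findall` returns just the captured substring from each match — 3 in all.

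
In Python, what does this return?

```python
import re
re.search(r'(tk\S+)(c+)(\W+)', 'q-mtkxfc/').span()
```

(3, 9)

The pattern matches the literal 'tk', then one or more of a non-whitespace character (captured); then one or more of a literal 'c' (captured); then one or more of a non-word character (captured).
`search` walks the string left to right and returns the first match it finds.
The match spans [3:9] → 'tkxfc/'.
Captured: group 1 = 'tkxf', group 2 = 'c', group 3 = '/'.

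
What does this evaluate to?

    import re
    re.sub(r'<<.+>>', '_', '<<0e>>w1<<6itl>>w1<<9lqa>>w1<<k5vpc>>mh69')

'_mh69'

Matches: at [0:37] → '<<0e>>w1<<6itl>>w1<<9lqa>>w1<<k5vpc>>'.
Every occurrence is swapped for '_'.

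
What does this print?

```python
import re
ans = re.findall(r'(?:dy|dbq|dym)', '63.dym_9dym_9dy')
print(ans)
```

['dy', 'dy', 'dy']

`|` is ordered: at each position the engine commits to the first alternative that works.
No capturing groups, so `findall` returns the 3 full match strings.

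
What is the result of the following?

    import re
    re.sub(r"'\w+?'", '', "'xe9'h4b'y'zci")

Every occurrence is swapped for ''.

'h4bzci'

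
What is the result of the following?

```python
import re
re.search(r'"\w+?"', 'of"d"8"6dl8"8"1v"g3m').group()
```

'"d"'

Unlike `match`, `search` isn't anchored — it looks for the pattern anywhere in the string.
The match spans [2:5] → '"d"'.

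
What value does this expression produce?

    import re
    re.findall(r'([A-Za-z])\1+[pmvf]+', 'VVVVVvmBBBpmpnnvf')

['V', 'B', 'n']

`\1` is not a pattern — it's the concrete string captured by group 1, re-applied verbatim.
With a single group, `findall` returns only what that group captured — 3 items.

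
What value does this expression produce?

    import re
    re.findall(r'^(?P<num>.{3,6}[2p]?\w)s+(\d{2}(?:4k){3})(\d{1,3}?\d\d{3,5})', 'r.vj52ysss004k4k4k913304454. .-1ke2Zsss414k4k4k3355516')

The pattern matches anchored at the start of the string; then 3 to 6 of any character, then optionally one of [2p], then a word character (captured as 'num'); then one or more of a literal 's'; then exactly 2 of a digit, then the literal '4k' repeated 3 times (captured); then 1 to 3 of a digit (lazy), then a digit, then 3 to 5 of a digit (captured).
A non-greedy quantifier consumes as few characters as it can — just enough that the remainder of the pattern still matches from where it stops; whatever follows it matches normally.
Scanning left to right: at [0:25] match 'r.vj52ysss004k4k4k9133044', groups = ('r.vj52y', '004k4k4k', '9133044').
`findall` packs the 3 group values into a tuple for every match.

[('r.vj52y', '004k4k4k', '9133044')]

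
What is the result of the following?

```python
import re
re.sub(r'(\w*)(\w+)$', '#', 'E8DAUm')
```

The pattern matches zero or more of a word character (captured); then one or more of a word character (captured); then anchored at the end.
Matches: at [0:6] → 'E8DAUm'.
`sub` substitutes '#' at each match site.

'#'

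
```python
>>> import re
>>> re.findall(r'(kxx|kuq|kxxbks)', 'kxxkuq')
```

Scanning left to right: at [0:3] match 'kxx', group 1 = 'kxx'; at [3:6] match 'kuq', group 1 = 'kuq'.
One capturing group, so `findall` returns just the captured substring from each match — 2 in all.

['kxx', 'kuq']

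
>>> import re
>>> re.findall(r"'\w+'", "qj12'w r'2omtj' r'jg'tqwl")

["'2omtj'", "'jg'"]

`findall` yields the raw match text (2 of them) because the pattern has no groups.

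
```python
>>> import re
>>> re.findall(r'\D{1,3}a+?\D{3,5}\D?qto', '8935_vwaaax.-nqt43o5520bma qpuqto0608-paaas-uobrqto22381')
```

['bma qpuqto', '-paaas-uobrqto']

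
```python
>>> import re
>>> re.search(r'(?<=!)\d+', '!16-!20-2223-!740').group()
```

'16'

Lookahead/lookbehind check context without consuming it, so the matched span excludes the asserted characters.
The match spans [1:3] → '16'.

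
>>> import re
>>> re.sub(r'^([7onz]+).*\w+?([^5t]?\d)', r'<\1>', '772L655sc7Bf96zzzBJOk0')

This matches anchored at the start of the string; then one or more of one of [7onz] (captured); then zero or more of any character, then one or more of a word character (lazy); then optionally any character except [5t], then a digit (captured).
Matches: at [0:22] → '772L655sc7Bf96zzzBJOk0'.
`\1` in the replacement pulls in group 1's text for each match.

'<77>'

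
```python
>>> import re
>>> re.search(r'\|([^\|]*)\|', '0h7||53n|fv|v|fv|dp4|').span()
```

`search` walks the string left to right and returns the first match it finds.
The match spans [3:5] → '||'.
Captured: group 1 = ''.

(3, 5)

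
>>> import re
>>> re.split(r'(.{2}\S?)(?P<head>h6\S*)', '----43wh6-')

This matches exactly 2 of any character, then optionally a non-whitespace character (captured); then the literal 'h6', then zero or more of a non-whitespace character (captured as 'head').
Matches to split on: at [4:10] → '43wh6-'.
The group in the pattern means `split` returns the separators' captures alongside the pieces.

['----', '43w', 'h6-', '']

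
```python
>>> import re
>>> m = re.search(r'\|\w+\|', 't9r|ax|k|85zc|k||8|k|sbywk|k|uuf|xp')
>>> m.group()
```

'|ax|'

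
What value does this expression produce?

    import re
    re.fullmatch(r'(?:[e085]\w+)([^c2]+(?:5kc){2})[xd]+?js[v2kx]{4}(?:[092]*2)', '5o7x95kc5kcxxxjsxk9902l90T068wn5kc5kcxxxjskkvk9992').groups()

The match spans [0:50] → '5o7x95kc5kcxxxjsxk9902l90T068wn5kc5kcxxxjskkvk9992'.
Captured: group 1 = 'n5kc5kc'.

('n5kc5kc',)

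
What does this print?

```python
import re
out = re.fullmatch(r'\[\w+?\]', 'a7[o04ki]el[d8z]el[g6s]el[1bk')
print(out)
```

None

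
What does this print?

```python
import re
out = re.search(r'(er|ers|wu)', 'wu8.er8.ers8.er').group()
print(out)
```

wu

Unlike `match`, `search` isn't anchored — it looks for the pattern anywhere in the string.
The match spans [0:2] → 'wu'.
Captured: group 1 = 'wu'.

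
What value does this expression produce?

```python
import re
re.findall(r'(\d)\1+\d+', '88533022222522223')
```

['8']

The backreference `\1` re-matches whatever the first group consumed, character for character.
With a single group, `findall` returns only what that group captured — 1 item.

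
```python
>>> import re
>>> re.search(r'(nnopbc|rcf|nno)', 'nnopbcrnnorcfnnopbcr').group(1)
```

Alternation isn't longest-match — the leftmost alternative that fits at this position is chosen.
`search` walks the string left to right and returns the first match it finds.
The match spans [0:6] → 'nnopbc'.
Captured: group 1 = 'nnopbc'.

'nnopbc'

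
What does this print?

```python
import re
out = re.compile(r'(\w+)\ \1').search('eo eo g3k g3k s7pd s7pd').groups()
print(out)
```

`\1` is not a pattern — it's the concrete string captured by group 1, re-applied verbatim.
`re.search` scans for the first position where the pattern succeeds.
The match spans [0:5] → 'eo eo'.
Captured: group 1 = 'eo'.

('eo',)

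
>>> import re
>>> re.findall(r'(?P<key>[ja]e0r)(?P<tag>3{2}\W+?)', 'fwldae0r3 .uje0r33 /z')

[('je0r', '33 ')]

Pattern: one of [ja], then the literal 'e0r' (captured as 'key'); then exactly 2 of the literal '3', then one or more of a non-word character (lazy) (captured as 'tag').
A non-greedy quantifier consumes as few characters as it can — just enough that the remainder of the pattern still matches from where it stops; whatever follows it matches normally.
Walking the string: at [12:19] match 'je0r33 ', groups = ('je0r', '33 ').
Multiple groups make `findall` return tuples — one 2-tuple for the one match.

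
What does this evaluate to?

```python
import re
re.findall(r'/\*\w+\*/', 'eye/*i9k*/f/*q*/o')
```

['/*i9k*/', '/*q*/']

With no groups in the pattern, `findall` gives back each whole match — 2 here.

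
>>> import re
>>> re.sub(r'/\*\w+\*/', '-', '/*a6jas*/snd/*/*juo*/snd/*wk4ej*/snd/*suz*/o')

'-snd/*-snd-snd-o'

Matches: at [0:9] → '/*a6jas*/'; at [14:21] → '/*juo*/'; at [24:33] → '/*wk4ej*/'; at [36:43] → '/*suz*/'.
Every occurrence is swapped for '-'.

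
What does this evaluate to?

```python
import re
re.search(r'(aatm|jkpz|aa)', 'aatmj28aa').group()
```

`|` is ordered: at each position the engine commits to the first alternative that works.
`re.search` scans for the first position where the pattern succeeds.
The match spans [0:4] → 'aatm'.
Captured: group 1 = 'aatm'.

'aatm'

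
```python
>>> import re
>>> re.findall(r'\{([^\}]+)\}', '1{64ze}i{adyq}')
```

['64ze', 'adyq']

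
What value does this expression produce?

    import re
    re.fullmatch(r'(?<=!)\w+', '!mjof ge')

None

The lookaround is zero-width — it requires the adjacent text to match without consuming it, so the asserted text isn't part of the match.
`re.fullmatch` is like wrapping the pattern in `^…$` (in single-line mode).
Here the string isn't matched end-to-end, so the call returns None.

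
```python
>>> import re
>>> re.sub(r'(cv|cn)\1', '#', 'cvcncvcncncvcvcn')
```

The backreference `\1` re-matches whatever the first group consumed, character for character.
Matches: at [6:10] → 'cncn'; at [10:14] → 'cvcv'.
Every occurrence is swapped for '#'.

'cvcncv##cn'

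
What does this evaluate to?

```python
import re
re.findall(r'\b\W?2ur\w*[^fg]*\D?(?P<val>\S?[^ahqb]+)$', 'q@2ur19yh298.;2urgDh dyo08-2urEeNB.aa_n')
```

['n']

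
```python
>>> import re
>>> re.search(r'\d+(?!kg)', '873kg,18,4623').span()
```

(0, 2)

The negative lookahead/lookbehind blocks any match where the forbidden context is present.
Unlike `match`, `search` isn't anchored — it looks for the pattern anywhere in the string.
The match spans [0:2] → '87'.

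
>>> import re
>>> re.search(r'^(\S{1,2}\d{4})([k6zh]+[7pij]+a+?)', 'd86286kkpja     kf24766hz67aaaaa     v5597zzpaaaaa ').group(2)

'kkpja'

This matches anchored at the start of the string; then 1 to 2 of a non-whitespace character, then exactly 4 of a digit (captured); then one or more of one of [k6zh], then one or more of one of [7pij], then one or more of the literal 'a' (lazy) (captured).
Unlike `match`, `search` isn't anchored — it looks for the pattern anywhere in the string.
The match spans [0:11] → 'd86286kkpja'.
Captured: group 1 = 'd86286', group 2 = 'kkpja'.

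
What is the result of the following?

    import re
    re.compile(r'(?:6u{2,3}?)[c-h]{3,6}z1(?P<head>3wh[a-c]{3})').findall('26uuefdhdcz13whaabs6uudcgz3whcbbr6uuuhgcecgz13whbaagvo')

['3whaab', '3whbaa']

With a single group, `findall` returns only what that group captured — 2 items.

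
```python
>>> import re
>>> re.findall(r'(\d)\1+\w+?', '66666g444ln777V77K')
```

After group 1 captures some text, `\1` only succeeds where that same text appears again.
Scanning left to right: at [0:6] match '66666g', group 1 = '6'; at [6:10] match '444l', group 1 = '4'; at [11:15] match '777V', group 1 = '7'; at [15:18] match '77K', group 1 = '7'.
One capturing group, so `findall` returns just the captured substring from each match — 4 in all.

['6', '4', '7', '7']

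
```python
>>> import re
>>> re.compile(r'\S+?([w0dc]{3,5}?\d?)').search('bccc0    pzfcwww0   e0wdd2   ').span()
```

This matches one or more of a non-whitespace character (lazy); then 3 to 5 of one of [w0dc] (lazy), then optionally a digit (captured).
The match spans [0:5] → 'bccc0'.

(0, 5)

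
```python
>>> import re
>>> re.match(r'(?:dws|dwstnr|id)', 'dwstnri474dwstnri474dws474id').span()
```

(0, 3)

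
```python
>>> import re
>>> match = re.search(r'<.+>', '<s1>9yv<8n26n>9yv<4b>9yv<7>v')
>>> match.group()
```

'<s1>9yv<8n26n>9yv<4b>9yv<7>'

The match spans [0:27] → '<s1>9yv<8n26n>9yv<4b>9yv<7>'.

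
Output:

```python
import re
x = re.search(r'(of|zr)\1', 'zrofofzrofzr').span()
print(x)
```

`\1` has to match the exact text group 1 already captured.
The match spans [2:6] → 'ofof'.

(2, 6)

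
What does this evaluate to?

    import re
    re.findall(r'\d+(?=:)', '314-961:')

Lookahead/lookbehind check context without consuming it, so the matched span excludes the asserted characters.
Scanning left to right: at [4:7] → '961'.
Since nothing is captured, `findall` lists the 1 matched substring directly.

['961']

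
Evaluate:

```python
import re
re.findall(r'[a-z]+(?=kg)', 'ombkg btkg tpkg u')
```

['omb', 'bt', 'tp']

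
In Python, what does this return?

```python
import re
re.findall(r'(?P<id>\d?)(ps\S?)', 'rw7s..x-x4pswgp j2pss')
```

[('4', 'psw'), ('2', 'pss')]

This matches optionally a digit (captured as 'id'); then the literal 'ps', then optionally a non-whitespace character (captured).
`findall` packs the 2 group values into a tuple for every match.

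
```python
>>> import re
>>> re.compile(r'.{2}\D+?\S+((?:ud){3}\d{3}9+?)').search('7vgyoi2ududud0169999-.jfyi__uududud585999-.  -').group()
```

The pattern matches exactly 2 of any character, then one or more of a non-digit (lazy); then one or more of a non-whitespace character; then the literal 'ud' repeated 3 times, then exactly 3 of a digit, then one or more of a literal '9' (lazy) (captured).
A non-greedy quantifier consumes as few characters as it can — just enough that the remainder of the pattern still matches from where it stops; whatever follows it matches normally.
Unlike `match`, `search` isn't anchored — it looks for the pattern anywhere in the string.
The match spans [0:39] → '7vgyoi2ududud0169999-.jfyi__uududud5859'.
Captured: group 1 = 'ududud5859'.

'7vgyoi2ududud0169999-.jfyi__uududud5859'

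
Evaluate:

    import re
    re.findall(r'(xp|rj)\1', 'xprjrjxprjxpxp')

`\1` has to match the exact text group 1 already captured.
Matches: at [2:6] match 'rjrj', group 1 = 'rj'; at [10:14] match 'xpxp', group 1 = 'xp'.
`findall` collects group 1 from each match (2 total).

['rj', 'xp']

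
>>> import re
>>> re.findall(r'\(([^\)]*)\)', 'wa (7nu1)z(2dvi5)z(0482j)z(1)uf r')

['7nu1', '2dvi5', '0482j', '1']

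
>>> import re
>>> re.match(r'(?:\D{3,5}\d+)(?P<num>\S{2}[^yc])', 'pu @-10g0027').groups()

The match spans [0:10] → 'pu @-10g00'.
Captured: group 1 = 'g00'.

('g00',)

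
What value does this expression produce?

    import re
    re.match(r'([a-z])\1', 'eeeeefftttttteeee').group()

`re.match` won't scan ahead — the pattern has to work from the very first character.
The match spans [0:2] → 'ee'.

'ee'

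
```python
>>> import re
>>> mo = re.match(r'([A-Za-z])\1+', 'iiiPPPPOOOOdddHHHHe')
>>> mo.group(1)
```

'i'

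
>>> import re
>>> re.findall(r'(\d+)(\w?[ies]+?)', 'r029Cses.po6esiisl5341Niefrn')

A `+?`/`*?`/`{m,n}?` starts at its minimum and grows only as far as needed for what follows to match.
2 groups means each result is a tuple of 2 captured strings — 3 here.

[('029', 'Cs'), ('6', 'es'), ('5341', 'Ni')]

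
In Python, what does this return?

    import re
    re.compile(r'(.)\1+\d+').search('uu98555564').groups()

After group 1 captures some text, `\1` only succeeds where that same text appears again.
Unlike `match`, `search` isn't anchored — it looks for the pattern anywhere in the string.
The match spans [0:10] → 'uu98555564'.
Captured: group 1 = 'u'.

('u',)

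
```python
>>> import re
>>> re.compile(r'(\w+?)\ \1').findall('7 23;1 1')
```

['1']

`\1` has to match the exact text group 1 already captured.
`findall` collects group 1 from the one match (1 total).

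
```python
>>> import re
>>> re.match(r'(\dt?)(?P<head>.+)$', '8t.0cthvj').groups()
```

('8t', '.0cthvj')

This matches a digit, then optionally a literal 't' (captured); then one or more of any character (captured as 'head'); then anchored at the end.
`re.match` won't scan ahead — the pattern has to work from the very first character.
The match spans [0:9] → '8t.0cthvj'.
Captured: group 1 = '8t', group 2 = '.0cthvj'.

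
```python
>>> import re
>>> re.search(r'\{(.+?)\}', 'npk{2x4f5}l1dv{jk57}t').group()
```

'{2x4f5}'

`re.search` tries every starting position until one works.
The match spans [3:10] → '{2x4f5}'.
Captured: group 1 = '2x4f5'.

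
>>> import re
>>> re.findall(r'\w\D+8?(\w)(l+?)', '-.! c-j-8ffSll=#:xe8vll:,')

This matches a word character; then one or more of a non-digit; then optionally a literal '8'; then a word character (captured); then one or more of a literal 'l' (lazy) (captured).
The `?` after the quantifier makes it lazy — it takes as little as possible before letting the rest of the pattern try.
Scanning left to right: at [8:22] match '8ffSll=#:xe8vl', groups = ('v', 'l').
Multiple groups make `findall` return tuples — one 2-tuple for the one match.

[('v', 'l')]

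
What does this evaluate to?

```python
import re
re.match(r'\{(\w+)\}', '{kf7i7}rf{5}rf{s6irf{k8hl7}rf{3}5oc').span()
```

With `match`, the pattern is implicitly anchored at the beginning.
The match spans [0:7] → '{kf7i7}'.
Captured: group 1 = 'kf7i7'.

(0, 7)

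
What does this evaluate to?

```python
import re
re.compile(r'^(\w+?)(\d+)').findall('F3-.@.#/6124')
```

The pattern matches anchored at the start of the string; then one or more of a word character (lazy) (captured); then one or more of a digit (captured).
Scanning left to right: at [0:2] match 'F3', groups = ('F', '3').
Multiple groups make `findall` return tuples — one 2-tuple for the one match.

[('F', '3')]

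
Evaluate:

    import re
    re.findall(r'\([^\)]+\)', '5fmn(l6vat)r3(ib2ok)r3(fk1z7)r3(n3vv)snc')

['(l6vat)', '(ib2ok)', '(fk1z7)', '(n3vv)']

Matches: at [4:11] → '(l6vat)'; at [13:20] → '(ib2ok)'; at [22:29] → '(fk1z7)'; at [31:37] → '(n3vv)'.
`findall` yields the raw match text (4 of them) because the pattern has no groups.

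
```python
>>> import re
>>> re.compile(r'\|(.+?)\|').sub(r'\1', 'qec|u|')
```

The replacement refers to a captured group, so each match is rewritten using its own captured text.

'qecu'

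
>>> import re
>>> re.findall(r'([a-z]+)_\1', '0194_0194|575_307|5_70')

`\1` is not a pattern — it's the concrete string captured by group 1, re-applied verbatim.
One capturing group, so `findall` returns just the captured substring from each match — 0 in all.
Nothing in the string satisfies the pattern, so the list is empty.

[]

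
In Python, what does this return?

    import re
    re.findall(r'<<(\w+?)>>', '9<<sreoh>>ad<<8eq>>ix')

Walking the string: at [1:10] match '<<sreoh>>', group 1 = 'sreoh'; at [12:19] match '<<8eq>>', group 1 = '8eq'.
Because there's exactly one group, `findall` drops the full match and keeps group 1 from each hit.

['sreoh', '8eq']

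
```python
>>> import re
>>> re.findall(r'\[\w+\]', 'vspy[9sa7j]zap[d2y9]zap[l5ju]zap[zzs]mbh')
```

Matches: at [4:11] → '[9sa7j]'; at [14:20] → '[d2y9]'; at [23:29] → '[l5ju]'; at [32:37] → '[zzs]'.
No capturing groups, so `findall` returns the 4 full match strings.

['[9sa7j]', '[d2y9]', '[l5ju]', '[zzs]']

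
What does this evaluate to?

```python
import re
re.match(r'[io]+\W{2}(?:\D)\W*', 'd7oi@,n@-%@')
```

None

Pattern: one or more of one of [io], then exactly 2 of a non-word character; then a non-digit (non-capturing group); then zero or more of a non-word character.
`match` is anchored at position 0; if the pattern doesn't fit there, it returns None.
Here the string doesn't start with a match, so the call returns None.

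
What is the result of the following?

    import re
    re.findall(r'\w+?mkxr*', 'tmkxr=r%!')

['tmkxr']

Pattern: one or more of a word character (lazy); then the literal 'mkx', then zero or more of a literal 'r'.
Matches: at [0:5] → 'tmkxr'.
No capturing groups, so `findall` returns the 1 full match string.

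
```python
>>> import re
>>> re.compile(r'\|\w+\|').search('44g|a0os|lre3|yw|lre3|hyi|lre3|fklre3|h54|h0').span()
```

`re.search` tries every starting position until one works.
The match spans [3:9] → '|a0os|'.

(3, 9)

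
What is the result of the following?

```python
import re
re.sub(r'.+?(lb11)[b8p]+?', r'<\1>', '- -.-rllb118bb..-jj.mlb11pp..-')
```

Pattern: one or more of any character (lazy); then the literal 'lb', then the literal '11' (captured); then one or more of one of [b8p] (lazy).
The `?` after the quantifier makes it lazy — it takes as little as possible before letting the rest of the pattern try.
Matches: at [0:12] → '- -.-rllb118'; at [12:26] → 'bb..-jj.mlb11p'.
The replacement refers to a captured group, so each match is rewritten using its own captured text.

'<lb11><lb11>p..-'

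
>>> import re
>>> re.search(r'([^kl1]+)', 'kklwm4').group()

The pattern matches one or more of any character except [kl1] (captured).
`re.search` tries every starting position until one works.
The match spans [3:6] → 'wm4'.
Captured: group 1 = 'wm4'.

'wm4'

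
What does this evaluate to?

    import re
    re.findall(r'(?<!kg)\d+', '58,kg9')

['58']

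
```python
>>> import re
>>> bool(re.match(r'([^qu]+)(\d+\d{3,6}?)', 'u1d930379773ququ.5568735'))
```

False

With `match`, the pattern is implicitly anchored at the beginning.
Here the string doesn't start with a match, so the call returns None, and `bool(None)` is False.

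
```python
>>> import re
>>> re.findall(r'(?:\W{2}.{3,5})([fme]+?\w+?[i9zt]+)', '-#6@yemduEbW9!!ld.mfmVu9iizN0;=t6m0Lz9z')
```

Pattern: exactly 2 of a non-word character, then 3 to 5 of any character (non-capturing group); then one or more of one of [fme] (lazy), then one or more of a word character (lazy), then one or more of one of [i9zt] (captured).
Walking the string: at [0:13] match '-#6@yemduEbW9', group 1 = 'mduEbW9'; at [13:27] match '!!ld.mfmVu9iiz', group 1 = 'mVu9iiz'.
One capturing group, so `findall` returns just the captured substring from each match — 2 in all.

['mduEbW9', 'mVu9iiz']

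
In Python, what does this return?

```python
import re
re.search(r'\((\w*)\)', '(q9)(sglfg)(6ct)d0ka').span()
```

`re.search` tries every starting position until one works.
The match spans [0:4] → '(q9)'.
Captured: group 1 = 'q9'.

(0, 4)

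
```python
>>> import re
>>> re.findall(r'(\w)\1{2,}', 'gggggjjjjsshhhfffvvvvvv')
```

A backreference is literal: `\1` must see the identical characters the first group matched.
Walking the string: at [0:5] match 'ggggg', group 1 = 'g'; at [5:9] match 'jjjj', group 1 = 'j'; at [11:14] match 'hhh', group 1 = 'h'; at [14:17] match 'fff', group 1 = 'f'; at [17:23] match 'vvvvvv', group 1 = 'v'.
`findall` collects group 1 from each match (5 total).

['g', 'j', 'h', 'f', 'v']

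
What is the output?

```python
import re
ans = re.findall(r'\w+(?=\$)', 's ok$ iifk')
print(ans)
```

['ok']

Lookahead/lookbehind check context without consuming it, so the matched span excludes the asserted characters.
Walking the string: at [2:4] → 'ok'.
Since nothing is captured, `findall` lists the 1 matched substring directly.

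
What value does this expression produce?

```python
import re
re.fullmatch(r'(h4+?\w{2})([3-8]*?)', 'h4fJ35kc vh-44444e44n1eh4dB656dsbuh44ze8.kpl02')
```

`re.fullmatch` is like wrapping the pattern in `^…$` (in single-line mode).
Here there's no way to consume every character, so the call returns None.

None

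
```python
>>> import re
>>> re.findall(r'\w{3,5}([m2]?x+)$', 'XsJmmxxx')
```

['xxx']

Pattern: 3 to 5 of a word character; then optionally one of [m2], then one or more of the literal 'x' (captured); then anchored at the end.
Matches: at [0:8] match 'XsJmmxxx', group 1 = 'xxx'.
With a single group, `findall` returns only what that group captured — 1 item.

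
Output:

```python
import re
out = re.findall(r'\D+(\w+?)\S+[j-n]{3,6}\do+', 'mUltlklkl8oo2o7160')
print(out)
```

['l']

This matches one or more of a non-digit; then one or more of a word character (lazy) (captured); then one or more of a non-whitespace character, then 3 to 6 of a character in [j-n], then a digit; then one or more of a literal 'o'.
Walking the string: at [0:12] match 'mUltlklkl8oo', group 1 = 'l'.
With a single group, `findall` returns only what that group captured — 1 item.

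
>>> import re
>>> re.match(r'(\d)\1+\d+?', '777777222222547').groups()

A backreference is literal: `\1` must see the identical characters the first group matched.
With `match`, the pattern is implicitly anchored at the beginning.
The match spans [0:7] → '7777772'.
Captured: group 1 = '7'.

('7',)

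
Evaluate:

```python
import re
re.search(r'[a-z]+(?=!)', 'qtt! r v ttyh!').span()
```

The `(?=…)`/`(?<=…)` assertion just peeks at neighbouring text; it doesn't advance the match position.
Unlike `match`, `search` isn't anchored — it looks for the pattern anywhere in the string.
The match spans [0:3] → 'qtt'.

(0, 3)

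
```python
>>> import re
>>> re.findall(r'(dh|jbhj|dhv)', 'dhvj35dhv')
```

['dh', 'dh']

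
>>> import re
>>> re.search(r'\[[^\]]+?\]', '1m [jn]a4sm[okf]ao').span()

(3, 7)

The match spans [3:7] → '[jn]'.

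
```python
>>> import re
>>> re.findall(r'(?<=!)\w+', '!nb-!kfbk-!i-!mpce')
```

['nb', 'kfbk', 'i', 'mpce']

The positive lookaround only admits positions where the adjacent text matches; those characters stay outside the span.
Walking the string: at [1:3] → 'nb'; at [5:9] → 'kfbk'; at [11:12] → 'i'; at [14:18] → 'mpce'.
No capturing groups, so `findall` returns the 4 full match strings.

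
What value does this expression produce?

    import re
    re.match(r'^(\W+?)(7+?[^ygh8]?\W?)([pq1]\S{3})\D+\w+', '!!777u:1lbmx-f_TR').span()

Pattern: anchored at the start of the string; then one or more of a non-word character (lazy) (captured); then one or more of the literal '7' (lazy), then optionally any character except [ygh8], then optionally a non-word character (captured); then one of [pq1], then exactly 3 of a non-whitespace character (captured); then one or more of a non-digit, then one or more of a word character.
`re.match` only tries the pattern at the start of the string.
The match spans [0:17] → '!!777u:1lbmx-f_TR'.
Captured: group 1 = '!!', group 2 = '777u:', group 3 = '1lbm'.

(0, 17)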